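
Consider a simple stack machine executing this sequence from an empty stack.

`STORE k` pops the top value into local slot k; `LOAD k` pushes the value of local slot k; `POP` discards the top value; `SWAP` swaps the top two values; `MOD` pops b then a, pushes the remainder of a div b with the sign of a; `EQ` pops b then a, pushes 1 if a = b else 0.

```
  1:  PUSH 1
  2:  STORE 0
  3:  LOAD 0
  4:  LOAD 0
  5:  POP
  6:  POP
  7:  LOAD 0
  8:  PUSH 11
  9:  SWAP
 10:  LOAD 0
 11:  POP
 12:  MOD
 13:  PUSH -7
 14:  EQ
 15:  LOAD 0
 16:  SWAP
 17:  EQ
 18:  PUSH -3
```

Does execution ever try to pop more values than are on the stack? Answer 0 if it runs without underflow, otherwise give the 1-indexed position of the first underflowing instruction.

PUSH 1  : 1
STORE 0 : (empty)
LOAD 0  : 1
LOAD 0  : 1 1
POP     : 1
POP     : (empty)
LOAD 0  : 1
PUSH 11 : 1 11
SWAP    : 11 1
LOAD 0  : 11 1 1
POP     : 11 1
MOD     : 0
PUSH -7 : 0 -7
EQ      : 0
LOAD 0  : 0 1
SWAP    : 1 0
EQ      : 0
PUSH -3 : 0 -3

0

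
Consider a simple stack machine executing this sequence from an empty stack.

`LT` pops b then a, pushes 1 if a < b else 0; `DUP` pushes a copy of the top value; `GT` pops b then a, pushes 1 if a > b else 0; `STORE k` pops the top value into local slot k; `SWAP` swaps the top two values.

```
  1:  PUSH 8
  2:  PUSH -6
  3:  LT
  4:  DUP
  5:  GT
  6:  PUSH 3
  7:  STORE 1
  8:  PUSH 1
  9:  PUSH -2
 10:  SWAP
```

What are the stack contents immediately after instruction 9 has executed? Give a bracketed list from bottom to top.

PUSH 8  → 8
PUSH -6 → 8 -6
LT      → 0
DUP     → 0 0
GT      → 0
PUSH 3  → 0 3
STORE 1 → 0
PUSH 1  → 0 1
PUSH -2 → 0 1 -2

[0, 1, -2]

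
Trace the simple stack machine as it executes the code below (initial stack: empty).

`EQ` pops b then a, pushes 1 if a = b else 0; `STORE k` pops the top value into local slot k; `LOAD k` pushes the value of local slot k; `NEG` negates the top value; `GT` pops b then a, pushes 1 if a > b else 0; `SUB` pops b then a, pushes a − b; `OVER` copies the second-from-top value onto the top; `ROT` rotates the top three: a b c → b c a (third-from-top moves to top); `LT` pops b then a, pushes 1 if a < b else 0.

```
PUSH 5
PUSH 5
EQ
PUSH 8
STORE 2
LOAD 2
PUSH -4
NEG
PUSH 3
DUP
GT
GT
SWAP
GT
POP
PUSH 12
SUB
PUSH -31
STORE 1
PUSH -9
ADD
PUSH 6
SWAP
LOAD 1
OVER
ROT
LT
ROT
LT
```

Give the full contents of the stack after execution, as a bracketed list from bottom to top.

[-31, 1]

PUSH 5   -> 5
PUSH 5   -> 5 5
EQ       -> 1
PUSH 8   -> 1 8
STORE 2  -> 1
LOAD 2   -> 1 8
PUSH -4  -> 1 8 -4
NEG      -> 1 8 4
PUSH 3   -> 1 8 4 3
DUP      -> 1 8 4 3 3
GT       -> 1 8 4 0
GT       -> 1 8 1
SWAP     -> 1 1 8
GT       -> 1 0
POP      -> 1
PUSH 12  -> 1 12
SUB      -> -11
PUSH -31 -> -11 -31
STORE 1  -> -11
PUSH -9  -> -11 -9
ADD      -> -20
PUSH 6   -> -20 6
SWAP     -> 6 -20
LOAD 1   -> 6 -20 -31
OVER     -> 6 -20 -31 -20
ROT      -> 6 -31 -20 -20
LT       -> 6 -31 0
ROT      -> -31 0 6
LT       -> -31 1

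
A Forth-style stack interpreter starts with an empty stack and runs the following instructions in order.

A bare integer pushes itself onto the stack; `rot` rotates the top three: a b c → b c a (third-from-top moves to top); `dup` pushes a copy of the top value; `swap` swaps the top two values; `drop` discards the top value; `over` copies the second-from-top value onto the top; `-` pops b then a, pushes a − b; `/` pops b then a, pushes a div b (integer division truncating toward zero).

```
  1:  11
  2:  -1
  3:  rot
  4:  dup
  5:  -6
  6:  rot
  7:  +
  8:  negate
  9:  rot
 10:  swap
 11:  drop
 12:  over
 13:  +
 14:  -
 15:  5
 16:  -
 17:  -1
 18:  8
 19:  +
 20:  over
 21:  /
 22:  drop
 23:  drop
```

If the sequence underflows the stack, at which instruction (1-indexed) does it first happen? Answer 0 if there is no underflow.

11 : 11
-1 : 11 -1
rot  — needs 3 operands, stack has 2 → underflow

3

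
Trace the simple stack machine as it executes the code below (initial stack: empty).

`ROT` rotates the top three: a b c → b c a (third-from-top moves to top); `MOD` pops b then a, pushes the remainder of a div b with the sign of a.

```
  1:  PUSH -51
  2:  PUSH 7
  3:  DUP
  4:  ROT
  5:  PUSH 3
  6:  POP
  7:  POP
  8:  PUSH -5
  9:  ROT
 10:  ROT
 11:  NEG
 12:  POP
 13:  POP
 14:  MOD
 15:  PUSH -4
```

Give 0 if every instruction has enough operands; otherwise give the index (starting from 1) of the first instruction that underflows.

14

PUSH -51 : [-51]
PUSH 7   : [-51, 7]
DUP      : [-51, 7, 7]
ROT      : [7, 7, -51]
PUSH 3   : [7, 7, -51, 3]
POP      : [7, 7, -51]
POP      : [7, 7]
PUSH -5  : [7, 7, -5]
ROT      : [7, -5, 7]
ROT      : [-5, 7, 7]
NEG      : [-5, 7, -7]
POP      : [-5, 7]
POP      : [-5]
MOD  — needs 2 operands, stack has 1 → underflow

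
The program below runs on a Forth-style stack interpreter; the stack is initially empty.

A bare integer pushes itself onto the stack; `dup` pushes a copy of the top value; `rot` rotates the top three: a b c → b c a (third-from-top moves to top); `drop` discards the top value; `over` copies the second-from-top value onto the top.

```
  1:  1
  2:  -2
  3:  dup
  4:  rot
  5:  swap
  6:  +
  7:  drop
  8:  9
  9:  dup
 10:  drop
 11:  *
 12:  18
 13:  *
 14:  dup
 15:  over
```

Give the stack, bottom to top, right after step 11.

1    -> [1]
-2   -> [1, -2]
dup  -> [1, -2, -2]
rot  -> [-2, -2, 1]
swap -> [-2, 1, -2]
+    -> [-2, -1]
drop -> [-2]
9    -> [-2, 9]
dup  -> [-2, 9, 9]
drop -> [-2, 9]
*    -> [-18]

[-18]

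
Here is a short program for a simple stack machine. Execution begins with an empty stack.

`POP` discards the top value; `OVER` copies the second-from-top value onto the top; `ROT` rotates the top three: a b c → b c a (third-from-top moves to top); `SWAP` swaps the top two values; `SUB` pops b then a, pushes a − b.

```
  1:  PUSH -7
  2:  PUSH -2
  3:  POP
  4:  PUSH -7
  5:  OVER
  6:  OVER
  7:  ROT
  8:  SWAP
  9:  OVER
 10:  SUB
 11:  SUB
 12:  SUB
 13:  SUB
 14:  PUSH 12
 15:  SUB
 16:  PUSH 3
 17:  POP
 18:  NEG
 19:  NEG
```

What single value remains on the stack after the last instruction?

-19

PUSH -7 -> -7
PUSH -2 -> -7 -2
POP     -> -7
PUSH -7 -> -7 -7
OVER    -> -7 -7 -7
OVER    -> -7 -7 -7 -7
ROT     -> -7 -7 -7 -7
SWAP    -> -7 -7 -7 -7
OVER    -> -7 -7 -7 -7 -7
SUB     -> -7 -7 -7 0
SUB     -> -7 -7 -7
SUB     -> -7 0
SUB     -> -7
PUSH 12 -> -7 12
SUB     -> -19
PUSH 3  -> -19 3
POP     -> -19
NEG     -> 19
NEG     -> -19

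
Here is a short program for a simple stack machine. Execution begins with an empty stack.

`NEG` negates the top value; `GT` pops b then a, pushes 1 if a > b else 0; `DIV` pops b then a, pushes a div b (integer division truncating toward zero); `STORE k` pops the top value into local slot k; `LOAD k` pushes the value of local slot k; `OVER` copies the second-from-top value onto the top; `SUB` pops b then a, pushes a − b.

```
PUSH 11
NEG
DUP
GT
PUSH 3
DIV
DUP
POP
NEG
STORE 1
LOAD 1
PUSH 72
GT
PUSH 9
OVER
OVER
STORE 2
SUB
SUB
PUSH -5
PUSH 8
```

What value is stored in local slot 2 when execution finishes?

9

PUSH 11 -> [11]
NEG     -> [-11]
DUP     -> [-11, -11]
GT      -> [0]
PUSH 3  -> [0, 3]
DIV     -> [0]
DUP     -> [0, 0]
POP     -> [0]
NEG     -> [0]
STORE 1 -> []
LOAD 1  -> [0]
PUSH 72 -> [0, 72]
GT      -> [0]
PUSH 9  -> [0, 9]
OVER    -> [0, 9, 0]
OVER    -> [0, 9, 0, 9]
STORE 2 -> [0, 9, 0]
SUB     -> [0, 9]
SUB     -> [-9]
PUSH -5 -> [-9, -5]
PUSH 8  -> [-9, -5, 8]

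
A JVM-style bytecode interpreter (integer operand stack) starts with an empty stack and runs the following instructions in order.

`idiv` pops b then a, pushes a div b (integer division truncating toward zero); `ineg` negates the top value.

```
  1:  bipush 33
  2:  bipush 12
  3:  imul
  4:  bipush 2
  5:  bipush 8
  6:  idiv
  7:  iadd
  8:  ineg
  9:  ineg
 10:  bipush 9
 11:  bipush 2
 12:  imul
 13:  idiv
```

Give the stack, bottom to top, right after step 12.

bipush 33  [33]
bipush 12  [33, 12]
imul       [396]
bipush 2   [396, 2]
bipush 8   [396, 2, 8]
idiv       [396, 0]
iadd       [396]
ineg       [-396]
ineg       [396]
bipush 9   [396, 9]
bipush 2   [396, 9, 2]
imul       [396, 18]

[396, 18]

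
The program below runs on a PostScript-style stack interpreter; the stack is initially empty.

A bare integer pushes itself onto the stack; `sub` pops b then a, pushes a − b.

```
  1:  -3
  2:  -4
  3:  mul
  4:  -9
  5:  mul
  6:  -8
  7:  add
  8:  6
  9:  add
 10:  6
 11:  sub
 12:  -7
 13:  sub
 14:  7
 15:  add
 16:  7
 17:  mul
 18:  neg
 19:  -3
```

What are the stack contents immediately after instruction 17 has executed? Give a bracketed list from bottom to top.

-3   -3
-4   -3 -4
mul  12
-9   12 -9
mul  -108
-8   -108 -8
add  -116
6    -116 6
add  -110
6    -110 6
sub  -116
-7   -116 -7
sub  -109
7    -109 7
add  -102
7    -102 7
mul  -714

[-714]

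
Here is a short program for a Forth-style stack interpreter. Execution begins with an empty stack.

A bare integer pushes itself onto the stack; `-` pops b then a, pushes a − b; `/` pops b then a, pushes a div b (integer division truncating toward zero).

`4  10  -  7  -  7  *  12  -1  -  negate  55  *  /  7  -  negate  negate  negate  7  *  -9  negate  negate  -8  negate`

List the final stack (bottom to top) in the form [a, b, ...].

[49, -9, 8]

4      -> [4]
10     -> [4, 10]
-      -> [-6]
7      -> [-6, 7]
-      -> [-13]
7      -> [-13, 7]
*      -> [-91]
12     -> [-91, 12]
-1     -> [-91, 12, -1]
-      -> [-91, 13]
negate -> [-91, -13]
55     -> [-91, -13, 55]
*      -> [-91, -715]
/      -> [0]
7      -> [0, 7]
-      -> [-7]
negate -> [7]
negate -> [-7]
negate -> [7]
7      -> [7, 7]
*      -> [49]
-9     -> [49, -9]
negate -> [49, 9]
negate -> [49, -9]
-8     -> [49, -9, -8]
negate -> [49, -9, 8]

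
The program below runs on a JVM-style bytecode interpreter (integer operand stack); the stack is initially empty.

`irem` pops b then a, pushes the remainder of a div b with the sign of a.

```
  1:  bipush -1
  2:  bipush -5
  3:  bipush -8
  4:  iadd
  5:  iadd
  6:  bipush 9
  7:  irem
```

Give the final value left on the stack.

bipush -1 → -1
bipush -5 → -1 -5
bipush -8 → -1 -5 -8
iadd      → -1 -13
iadd      → -14
bipush 9  → -14 9
irem      → -5

-5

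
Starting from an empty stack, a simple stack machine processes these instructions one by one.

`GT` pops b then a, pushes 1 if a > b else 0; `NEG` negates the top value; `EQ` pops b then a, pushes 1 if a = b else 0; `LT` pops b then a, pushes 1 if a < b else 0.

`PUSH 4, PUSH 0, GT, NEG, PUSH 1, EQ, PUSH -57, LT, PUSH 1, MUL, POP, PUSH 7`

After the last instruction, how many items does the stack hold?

PUSH 4   → [4]
PUSH 0   → [4, 0]
GT       → [1]
NEG      → [-1]
PUSH 1   → [-1, 1]
EQ       → [0]
PUSH -57 → [0, -57]
LT       → [0]
PUSH 1   → [0, 1]
MUL      → [0]
POP      → []
PUSH 7   → [7]

1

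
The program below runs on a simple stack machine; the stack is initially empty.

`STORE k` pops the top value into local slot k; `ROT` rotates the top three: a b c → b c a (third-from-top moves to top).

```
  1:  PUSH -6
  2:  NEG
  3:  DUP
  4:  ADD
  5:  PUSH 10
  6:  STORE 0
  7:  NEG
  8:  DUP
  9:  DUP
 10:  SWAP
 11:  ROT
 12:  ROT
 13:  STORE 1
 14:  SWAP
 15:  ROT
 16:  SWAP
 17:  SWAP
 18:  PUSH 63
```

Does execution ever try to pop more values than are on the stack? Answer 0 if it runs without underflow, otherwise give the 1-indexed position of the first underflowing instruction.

15

PUSH -6 → [-6]
NEG     → [6]
DUP     → [6, 6]
ADD     → [12]
PUSH 10 → [12, 10]
STORE 0 → [12]
NEG     → [-12]
DUP     → [-12, -12]
DUP     → [-12, -12, -12]
SWAP    → [-12, -12, -12]
ROT     → [-12, -12, -12]
ROT     → [-12, -12, -12]
STORE 1 → [-12, -12]
SWAP    → [-12, -12]
ROT  — needs 3 operands, stack has 2 → underflow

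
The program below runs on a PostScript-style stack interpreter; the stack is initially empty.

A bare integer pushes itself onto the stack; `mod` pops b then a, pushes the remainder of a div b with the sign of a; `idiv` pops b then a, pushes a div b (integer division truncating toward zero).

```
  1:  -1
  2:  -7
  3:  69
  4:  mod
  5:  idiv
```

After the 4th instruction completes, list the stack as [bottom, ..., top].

-1   -1
-7   -1 -7
69   -1 -7 69
mod  -1 -7

[-1, -7]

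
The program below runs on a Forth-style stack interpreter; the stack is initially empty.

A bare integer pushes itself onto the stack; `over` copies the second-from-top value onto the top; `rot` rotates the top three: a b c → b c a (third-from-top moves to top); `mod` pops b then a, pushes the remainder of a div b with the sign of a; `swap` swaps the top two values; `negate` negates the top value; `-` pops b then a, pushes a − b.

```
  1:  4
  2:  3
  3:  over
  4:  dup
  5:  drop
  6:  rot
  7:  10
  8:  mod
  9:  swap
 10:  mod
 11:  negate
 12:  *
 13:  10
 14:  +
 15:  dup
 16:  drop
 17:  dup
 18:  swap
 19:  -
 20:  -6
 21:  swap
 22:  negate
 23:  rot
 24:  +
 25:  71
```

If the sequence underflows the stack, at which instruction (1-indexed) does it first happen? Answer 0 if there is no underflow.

23

4      → 4
3      → 4 3
over   → 4 3 4
dup    → 4 3 4 4
drop   → 4 3 4
rot    → 3 4 4
10     → 3 4 4 10
mod    → 3 4 4
swap   → 3 4 4
mod    → 3 0
negate → 3 0
*      → 0
10     → 0 10
+      → 10
dup    → 10 10
drop   → 10
dup    → 10 10
swap   → 10 10
-      → 0
-6     → 0 -6
swap   → -6 0
negate → -6 0
rot  — needs 3 operands, stack has 2 → underflow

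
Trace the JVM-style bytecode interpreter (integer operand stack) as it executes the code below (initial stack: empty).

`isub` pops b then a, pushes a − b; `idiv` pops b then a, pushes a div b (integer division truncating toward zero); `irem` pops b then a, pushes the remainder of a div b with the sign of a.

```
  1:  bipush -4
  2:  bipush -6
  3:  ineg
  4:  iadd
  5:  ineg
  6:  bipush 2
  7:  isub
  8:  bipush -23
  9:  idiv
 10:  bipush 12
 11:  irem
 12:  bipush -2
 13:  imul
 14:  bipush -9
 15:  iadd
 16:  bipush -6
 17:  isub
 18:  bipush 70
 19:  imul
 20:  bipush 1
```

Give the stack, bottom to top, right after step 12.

[0, -2]

bipush -4  → [-4]
bipush -6  → [-4, -6]
ineg       → [-4, 6]
iadd       → [2]
ineg       → [-2]
bipush 2   → [-2, 2]
isub       → [-4]
bipush -23 → [-4, -23]
idiv       → [0]
bipush 12  → [0, 12]
irem       → [0]
bipush -2  → [0, -2]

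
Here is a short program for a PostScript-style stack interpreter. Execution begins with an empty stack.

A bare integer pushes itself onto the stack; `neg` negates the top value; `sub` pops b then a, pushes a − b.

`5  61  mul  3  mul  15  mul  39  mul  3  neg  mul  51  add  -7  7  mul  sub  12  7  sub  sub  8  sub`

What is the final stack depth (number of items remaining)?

5   : [5]
61  : [5, 61]
mul : [305]
3   : [305, 3]
mul : [915]
15  : [915, 15]
mul : [13725]
39  : [13725, 39]
mul : [535275]
3   : [535275, 3]
neg : [535275, -3]
mul : [-1605825]
51  : [-1605825, 51]
add : [-1605774]
-7  : [-1605774, -7]
7   : [-1605774, -7, 7]
mul : [-1605774, -49]
sub : [-1605725]
12  : [-1605725, 12]
7   : [-1605725, 12, 7]
sub : [-1605725, 5]
sub : [-1605730]
8   : [-1605730, 8]
sub : [-1605738]

1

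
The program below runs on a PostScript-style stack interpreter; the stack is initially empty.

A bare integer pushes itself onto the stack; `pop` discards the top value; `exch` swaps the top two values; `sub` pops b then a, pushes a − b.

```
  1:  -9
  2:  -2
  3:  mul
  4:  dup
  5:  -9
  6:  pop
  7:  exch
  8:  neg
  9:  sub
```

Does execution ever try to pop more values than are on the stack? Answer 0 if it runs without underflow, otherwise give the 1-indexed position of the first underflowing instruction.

0

-9   → -9
-2   → -9 -2
mul  → 18
dup  → 18 18
-9   → 18 18 -9
pop  → 18 18
exch → 18 18
neg  → 18 -18
sub  → 36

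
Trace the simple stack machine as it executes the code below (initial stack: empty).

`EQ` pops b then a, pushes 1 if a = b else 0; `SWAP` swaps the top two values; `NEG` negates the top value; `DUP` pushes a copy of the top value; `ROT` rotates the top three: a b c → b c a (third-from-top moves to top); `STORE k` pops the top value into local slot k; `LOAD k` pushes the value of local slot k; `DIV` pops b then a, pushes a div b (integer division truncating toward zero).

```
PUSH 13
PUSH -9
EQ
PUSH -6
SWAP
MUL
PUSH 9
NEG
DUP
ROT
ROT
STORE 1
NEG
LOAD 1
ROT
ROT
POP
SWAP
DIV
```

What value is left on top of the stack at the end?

1

PUSH 13 -> [13]
PUSH -9 -> [13, -9]
EQ      -> [0]
PUSH -6 -> [0, -6]
SWAP    -> [-6, 0]
MUL     -> [0]
PUSH 9  -> [0, 9]
NEG     -> [0, -9]
DUP     -> [0, -9, -9]
ROT     -> [-9, -9, 0]
ROT     -> [-9, 0, -9]
STORE 1 -> [-9, 0]
NEG     -> [-9, 0]
LOAD 1  -> [-9, 0, -9]
ROT     -> [0, -9, -9]
ROT     -> [-9, -9, 0]
POP     -> [-9, -9]
SWAP    -> [-9, -9]
DIV     -> [1]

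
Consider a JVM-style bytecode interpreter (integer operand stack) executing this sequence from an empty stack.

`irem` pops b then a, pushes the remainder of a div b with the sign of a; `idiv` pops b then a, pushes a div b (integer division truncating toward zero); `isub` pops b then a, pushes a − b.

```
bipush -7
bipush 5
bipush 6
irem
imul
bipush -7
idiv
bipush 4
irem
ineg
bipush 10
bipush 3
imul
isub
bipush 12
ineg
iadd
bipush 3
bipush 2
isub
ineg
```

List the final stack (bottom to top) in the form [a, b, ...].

bipush -7 → -7
bipush 5  → -7 5
bipush 6  → -7 5 6
irem      → -7 5
imul      → -35
bipush -7 → -35 -7
idiv      → 5
bipush 4  → 5 4
irem      → 1
ineg      → -1
bipush 10 → -1 10
bipush 3  → -1 10 3
imul      → -1 30
isub      → -31
bipush 12 → -31 12
ineg      → -31 -12
iadd      → -43
bipush 3  → -43 3
bipush 2  → -43 3 2
isub      → -43 1
ineg      → -43 -1

[-43, -1]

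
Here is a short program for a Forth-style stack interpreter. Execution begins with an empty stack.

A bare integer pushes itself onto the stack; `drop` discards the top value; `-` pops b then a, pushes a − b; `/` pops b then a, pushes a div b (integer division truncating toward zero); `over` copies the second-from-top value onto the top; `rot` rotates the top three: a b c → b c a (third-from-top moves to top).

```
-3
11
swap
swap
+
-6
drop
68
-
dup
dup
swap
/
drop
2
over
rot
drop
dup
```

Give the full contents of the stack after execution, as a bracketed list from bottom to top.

[2, -60, -60]

-3   → [-3]
11   → [-3, 11]
swap → [11, -3]
swap → [-3, 11]
+    → [8]
-6   → [8, -6]
drop → [8]
68   → [8, 68]
-    → [-60]
dup  → [-60, -60]
dup  → [-60, -60, -60]
swap → [-60, -60, -60]
/    → [-60, 1]
drop → [-60]
2    → [-60, 2]
over → [-60, 2, -60]
rot  → [2, -60, -60]
drop → [2, -60]
dup  → [2, -60, -60]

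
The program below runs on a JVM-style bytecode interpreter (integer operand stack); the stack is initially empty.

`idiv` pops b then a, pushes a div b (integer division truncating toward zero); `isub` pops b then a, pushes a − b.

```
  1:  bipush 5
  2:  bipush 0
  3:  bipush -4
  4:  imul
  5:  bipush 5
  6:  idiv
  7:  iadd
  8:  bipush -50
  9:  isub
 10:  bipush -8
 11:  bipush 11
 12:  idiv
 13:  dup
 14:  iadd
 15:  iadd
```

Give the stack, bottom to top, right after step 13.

[55, 0, 0]

bipush 5   → 5
bipush 0   → 5 0
bipush -4  → 5 0 -4
imul       → 5 0
bipush 5   → 5 0 5
idiv       → 5 0
iadd       → 5
bipush -50 → 5 -50
isub       → 55
bipush -8  → 55 -8
bipush 11  → 55 -8 11
idiv       → 55 0
dup        → 55 0 0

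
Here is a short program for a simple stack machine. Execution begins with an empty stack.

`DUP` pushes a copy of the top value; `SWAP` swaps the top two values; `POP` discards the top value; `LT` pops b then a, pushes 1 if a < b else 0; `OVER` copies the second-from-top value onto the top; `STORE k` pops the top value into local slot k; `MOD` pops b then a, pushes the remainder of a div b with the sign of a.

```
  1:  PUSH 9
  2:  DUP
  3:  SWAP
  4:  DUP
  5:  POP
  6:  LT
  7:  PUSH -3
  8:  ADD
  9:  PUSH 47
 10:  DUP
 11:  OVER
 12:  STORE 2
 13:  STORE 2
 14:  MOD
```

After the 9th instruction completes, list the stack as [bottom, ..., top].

PUSH 9  : 9
DUP     : 9 9
SWAP    : 9 9
DUP     : 9 9 9
POP     : 9 9
LT      : 0
PUSH -3 : 0 -3
ADD     : -3
PUSH 47 : -3 47

[-3, 47]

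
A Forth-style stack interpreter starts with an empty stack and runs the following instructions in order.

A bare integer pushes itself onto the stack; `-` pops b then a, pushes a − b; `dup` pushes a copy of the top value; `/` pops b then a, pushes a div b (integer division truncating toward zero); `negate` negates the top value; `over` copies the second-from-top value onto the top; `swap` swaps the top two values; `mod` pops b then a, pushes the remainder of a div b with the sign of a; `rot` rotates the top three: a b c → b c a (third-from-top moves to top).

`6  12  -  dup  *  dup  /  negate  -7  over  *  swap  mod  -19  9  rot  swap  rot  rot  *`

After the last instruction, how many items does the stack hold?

6      : 6
12     : 6 12
-      : -6
dup    : -6 -6
*      : 36
dup    : 36 36
/      : 1
negate : -1
-7     : -1 -7
over   : -1 -7 -1
*      : -1 7
swap   : 7 -1
mod    : 0
-19    : 0 -19
9      : 0 -19 9
rot    : -19 9 0
swap   : -19 0 9
rot    : 0 9 -19
rot    : 9 -19 0
*      : 9 0

2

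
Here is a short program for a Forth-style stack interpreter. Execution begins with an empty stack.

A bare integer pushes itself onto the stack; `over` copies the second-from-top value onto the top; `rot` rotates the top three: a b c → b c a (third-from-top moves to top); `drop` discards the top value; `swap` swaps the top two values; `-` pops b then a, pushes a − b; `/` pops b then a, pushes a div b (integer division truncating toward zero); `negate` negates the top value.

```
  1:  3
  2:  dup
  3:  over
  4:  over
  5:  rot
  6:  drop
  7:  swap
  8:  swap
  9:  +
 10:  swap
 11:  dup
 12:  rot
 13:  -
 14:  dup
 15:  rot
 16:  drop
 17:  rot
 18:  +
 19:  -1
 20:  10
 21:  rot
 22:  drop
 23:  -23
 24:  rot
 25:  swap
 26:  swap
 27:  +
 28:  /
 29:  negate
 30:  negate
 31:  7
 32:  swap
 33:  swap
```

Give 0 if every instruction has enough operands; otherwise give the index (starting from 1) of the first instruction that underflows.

17

3    → [3]
dup  → [3, 3]
over → [3, 3, 3]
over → [3, 3, 3, 3]
rot  → [3, 3, 3, 3]
drop → [3, 3, 3]
swap → [3, 3, 3]
swap → [3, 3, 3]
+    → [3, 6]
swap → [6, 3]
dup  → [6, 3, 3]
rot  → [3, 3, 6]
-    → [3, -3]
dup  → [3, -3, -3]
rot  → [-3, -3, 3]
drop → [-3, -3]
rot  — needs 3 operands, stack has 2 → underflow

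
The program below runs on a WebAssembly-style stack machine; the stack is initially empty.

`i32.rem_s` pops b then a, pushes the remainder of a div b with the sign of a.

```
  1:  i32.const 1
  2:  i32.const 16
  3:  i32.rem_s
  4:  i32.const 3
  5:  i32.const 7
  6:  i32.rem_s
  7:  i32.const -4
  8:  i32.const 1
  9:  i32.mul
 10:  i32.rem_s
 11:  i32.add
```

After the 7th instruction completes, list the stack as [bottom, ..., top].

i32.const 1   [1]
i32.const 16  [1, 16]
i32.rem_s     [1]
i32.const 3   [1, 3]
i32.const 7   [1, 3, 7]
i32.rem_s     [1, 3]
i32.const -4  [1, 3, -4]

[1, 3, -4]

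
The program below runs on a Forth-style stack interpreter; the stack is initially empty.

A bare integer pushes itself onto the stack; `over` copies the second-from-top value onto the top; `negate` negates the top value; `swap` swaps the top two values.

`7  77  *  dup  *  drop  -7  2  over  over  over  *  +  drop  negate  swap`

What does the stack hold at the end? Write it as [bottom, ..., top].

7      → [7]
77     → [7, 77]
*      → [539]
dup    → [539, 539]
*      → [290521]
drop   → []
-7     → [-7]
2      → [-7, 2]
over   → [-7, 2, -7]
over   → [-7, 2, -7, 2]
over   → [-7, 2, -7, 2, -7]
*      → [-7, 2, -7, -14]
+      → [-7, 2, -21]
drop   → [-7, 2]
negate → [-7, -2]
swap   → [-2, -7]

[-2, -7]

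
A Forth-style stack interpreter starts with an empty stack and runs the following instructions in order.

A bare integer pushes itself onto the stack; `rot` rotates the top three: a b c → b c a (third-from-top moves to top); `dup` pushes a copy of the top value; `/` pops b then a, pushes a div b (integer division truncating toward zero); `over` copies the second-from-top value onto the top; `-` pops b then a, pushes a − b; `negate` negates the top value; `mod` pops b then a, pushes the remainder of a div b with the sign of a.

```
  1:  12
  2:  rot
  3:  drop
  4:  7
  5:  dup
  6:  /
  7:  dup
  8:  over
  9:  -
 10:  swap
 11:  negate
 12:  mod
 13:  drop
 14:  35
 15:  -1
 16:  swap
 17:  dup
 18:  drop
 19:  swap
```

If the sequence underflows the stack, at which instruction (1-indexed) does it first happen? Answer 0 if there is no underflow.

12 -> [12]
rot  — needs 3 operands, stack has 1 → underflow

2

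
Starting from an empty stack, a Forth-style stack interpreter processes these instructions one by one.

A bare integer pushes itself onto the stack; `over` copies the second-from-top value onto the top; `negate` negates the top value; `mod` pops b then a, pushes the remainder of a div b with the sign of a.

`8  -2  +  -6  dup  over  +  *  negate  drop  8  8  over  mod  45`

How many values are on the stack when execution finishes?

4

8      -> 8
-2     -> 8 -2
+      -> 6
-6     -> 6 -6
dup    -> 6 -6 -6
over   -> 6 -6 -6 -6
+      -> 6 -6 -12
*      -> 6 72
negate -> 6 -72
drop   -> 6
8      -> 6 8
8      -> 6 8 8
over   -> 6 8 8 8
mod    -> 6 8 0
45     -> 6 8 0 45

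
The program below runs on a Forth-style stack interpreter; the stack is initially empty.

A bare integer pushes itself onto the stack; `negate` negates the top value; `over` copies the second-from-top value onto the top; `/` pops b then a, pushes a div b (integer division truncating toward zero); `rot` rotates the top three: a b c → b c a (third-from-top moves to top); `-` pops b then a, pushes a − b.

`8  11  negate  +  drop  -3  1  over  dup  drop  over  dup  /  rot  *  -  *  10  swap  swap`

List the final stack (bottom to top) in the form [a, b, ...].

[12, 10]

8      -> 8
11     -> 8 11
negate -> 8 -11
+      -> -3
drop   -> (empty)
-3     -> -3
1      -> -3 1
over   -> -3 1 -3
dup    -> -3 1 -3 -3
drop   -> -3 1 -3
over   -> -3 1 -3 1
dup    -> -3 1 -3 1 1
/      -> -3 1 -3 1
rot    -> -3 -3 1 1
*      -> -3 -3 1
-      -> -3 -4
*      -> 12
10     -> 12 10
swap   -> 10 12
swap   -> 12 10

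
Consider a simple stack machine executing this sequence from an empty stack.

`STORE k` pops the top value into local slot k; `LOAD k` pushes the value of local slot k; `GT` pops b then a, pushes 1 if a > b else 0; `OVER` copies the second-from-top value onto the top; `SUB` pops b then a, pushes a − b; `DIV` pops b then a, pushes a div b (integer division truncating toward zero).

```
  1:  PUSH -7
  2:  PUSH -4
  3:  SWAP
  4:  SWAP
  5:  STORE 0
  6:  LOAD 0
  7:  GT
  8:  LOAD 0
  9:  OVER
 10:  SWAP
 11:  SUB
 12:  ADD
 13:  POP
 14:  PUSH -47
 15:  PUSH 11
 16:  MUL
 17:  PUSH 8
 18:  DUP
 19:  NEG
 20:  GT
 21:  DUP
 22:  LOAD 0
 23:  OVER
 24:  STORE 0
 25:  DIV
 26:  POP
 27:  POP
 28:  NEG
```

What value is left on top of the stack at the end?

PUSH -7  -> -7
PUSH -4  -> -7 -4
SWAP     -> -4 -7
SWAP     -> -7 -4
STORE 0  -> -7
LOAD 0   -> -7 -4
GT       -> 0
LOAD 0   -> 0 -4
OVER     -> 0 -4 0
SWAP     -> 0 0 -4
SUB      -> 0 4
ADD      -> 4
POP      -> (empty)
PUSH -47 -> -47
PUSH 11  -> -47 11
MUL      -> -517
PUSH 8   -> -517 8
DUP      -> -517 8 8
NEG      -> -517 8 -8
GT       -> -517 1
DUP      -> -517 1 1
LOAD 0   -> -517 1 1 -4
OVER     -> -517 1 1 -4 1
STORE 0  -> -517 1 1 -4
DIV      -> -517 1 0
POP      -> -517 1
POP      -> -517
NEG      -> 517

517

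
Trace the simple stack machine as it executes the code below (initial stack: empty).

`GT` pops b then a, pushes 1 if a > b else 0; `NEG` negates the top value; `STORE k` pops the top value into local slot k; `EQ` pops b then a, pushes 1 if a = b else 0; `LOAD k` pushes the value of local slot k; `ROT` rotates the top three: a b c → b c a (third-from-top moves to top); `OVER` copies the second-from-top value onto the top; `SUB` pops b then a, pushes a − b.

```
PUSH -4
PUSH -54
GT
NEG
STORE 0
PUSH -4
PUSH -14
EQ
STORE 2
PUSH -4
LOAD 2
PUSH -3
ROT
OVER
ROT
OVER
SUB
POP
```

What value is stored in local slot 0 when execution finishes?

-1

PUSH -4   -4
PUSH -54  -4 -54
GT        1
NEG       -1
STORE 0   (empty)
PUSH -4   -4
PUSH -14  -4 -14
EQ        0
STORE 2   (empty)
PUSH -4   -4
LOAD 2    -4 0
PUSH -3   -4 0 -3
ROT       0 -3 -4
OVER      0 -3 -4 -3
ROT       0 -4 -3 -3
OVER      0 -4 -3 -3 -3
SUB       0 -4 -3 0
POP       0 -4 -3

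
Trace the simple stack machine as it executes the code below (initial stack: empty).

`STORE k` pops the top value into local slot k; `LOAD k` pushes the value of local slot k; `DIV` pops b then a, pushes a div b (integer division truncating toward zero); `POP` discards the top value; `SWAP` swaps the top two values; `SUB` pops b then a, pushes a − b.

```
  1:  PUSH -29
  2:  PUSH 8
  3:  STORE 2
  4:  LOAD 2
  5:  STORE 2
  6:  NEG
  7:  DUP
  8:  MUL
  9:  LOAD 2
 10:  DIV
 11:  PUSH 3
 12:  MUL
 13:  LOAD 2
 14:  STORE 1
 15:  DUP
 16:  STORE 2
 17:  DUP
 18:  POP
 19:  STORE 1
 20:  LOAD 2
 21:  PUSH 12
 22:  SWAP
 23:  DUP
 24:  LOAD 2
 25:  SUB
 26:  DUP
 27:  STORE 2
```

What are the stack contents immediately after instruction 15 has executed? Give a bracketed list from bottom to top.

PUSH -29 → [-29]
PUSH 8   → [-29, 8]
STORE 2  → [-29]
LOAD 2   → [-29, 8]
STORE 2  → [-29]
NEG      → [29]
DUP      → [29, 29]
MUL      → [841]
LOAD 2   → [841, 8]
DIV      → [105]
PUSH 3   → [105, 3]
MUL      → [315]
LOAD 2   → [315, 8]
STORE 1  → [315]
DUP      → [315, 315]

[315, 315]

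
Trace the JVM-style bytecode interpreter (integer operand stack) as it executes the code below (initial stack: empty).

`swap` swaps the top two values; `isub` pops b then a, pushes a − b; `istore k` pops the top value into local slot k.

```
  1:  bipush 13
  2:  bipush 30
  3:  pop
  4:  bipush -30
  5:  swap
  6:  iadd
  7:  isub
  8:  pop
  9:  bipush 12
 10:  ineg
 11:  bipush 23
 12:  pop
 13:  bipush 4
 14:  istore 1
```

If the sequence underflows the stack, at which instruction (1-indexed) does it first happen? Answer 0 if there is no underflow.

7

bipush 13  : 13
bipush 30  : 13 30
pop        : 13
bipush -30 : 13 -30
swap       : -30 13
iadd       : -17
isub  — needs 2 operands, stack has 1 → underflow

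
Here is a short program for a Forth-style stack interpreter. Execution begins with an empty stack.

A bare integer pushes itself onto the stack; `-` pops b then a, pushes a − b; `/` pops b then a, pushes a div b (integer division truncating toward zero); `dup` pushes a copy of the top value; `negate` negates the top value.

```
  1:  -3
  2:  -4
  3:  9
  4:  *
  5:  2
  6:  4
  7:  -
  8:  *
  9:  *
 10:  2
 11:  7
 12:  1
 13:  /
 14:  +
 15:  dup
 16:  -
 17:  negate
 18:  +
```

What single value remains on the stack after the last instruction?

-216

-3     : -3
-4     : -3 -4
9      : -3 -4 9
*      : -3 -36
2      : -3 -36 2
4      : -3 -36 2 4
-      : -3 -36 -2
*      : -3 72
*      : -216
2      : -216 2
7      : -216 2 7
1      : -216 2 7 1
/      : -216 2 7
+      : -216 9
dup    : -216 9 9
-      : -216 0
negate : -216 0
+      : -216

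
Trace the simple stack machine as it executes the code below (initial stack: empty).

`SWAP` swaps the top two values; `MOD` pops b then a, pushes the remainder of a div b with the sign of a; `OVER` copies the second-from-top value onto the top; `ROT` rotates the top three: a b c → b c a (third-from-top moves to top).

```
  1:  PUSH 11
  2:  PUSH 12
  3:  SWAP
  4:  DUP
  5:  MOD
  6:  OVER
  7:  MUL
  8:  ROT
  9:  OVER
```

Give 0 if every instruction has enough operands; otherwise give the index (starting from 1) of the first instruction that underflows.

8

PUSH 11  [11]
PUSH 12  [11, 12]
SWAP     [12, 11]
DUP      [12, 11, 11]
MOD      [12, 0]
OVER     [12, 0, 12]
MUL      [12, 0]
ROT  — needs 3 operands, stack has 2 → underflow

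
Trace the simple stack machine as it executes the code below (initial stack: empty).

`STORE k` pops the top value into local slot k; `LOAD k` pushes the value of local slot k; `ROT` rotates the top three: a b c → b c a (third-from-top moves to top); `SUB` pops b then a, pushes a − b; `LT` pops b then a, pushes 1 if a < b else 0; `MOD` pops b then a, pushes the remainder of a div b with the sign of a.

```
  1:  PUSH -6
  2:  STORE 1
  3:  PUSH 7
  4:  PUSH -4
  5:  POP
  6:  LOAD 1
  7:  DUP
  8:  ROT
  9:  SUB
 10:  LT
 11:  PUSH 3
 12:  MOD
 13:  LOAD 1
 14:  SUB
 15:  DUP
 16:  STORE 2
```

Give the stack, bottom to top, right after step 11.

PUSH -6 -> -6
STORE 1 -> (empty)
PUSH 7  -> 7
PUSH -4 -> 7 -4
POP     -> 7
LOAD 1  -> 7 -6
DUP     -> 7 -6 -6
ROT     -> -6 -6 7
SUB     -> -6 -13
LT      -> 0
PUSH 3  -> 0 3

[0, 3]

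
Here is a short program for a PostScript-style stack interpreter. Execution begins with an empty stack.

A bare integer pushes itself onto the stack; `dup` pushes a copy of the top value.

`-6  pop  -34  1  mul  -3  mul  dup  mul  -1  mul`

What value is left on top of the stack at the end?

-6  -> [-6]
pop -> []
-34 -> [-34]
1   -> [-34, 1]
mul -> [-34]
-3  -> [-34, -3]
mul -> [102]
dup -> [102, 102]
mul -> [10404]
-1  -> [10404, -1]
mul -> [-10404]

-10404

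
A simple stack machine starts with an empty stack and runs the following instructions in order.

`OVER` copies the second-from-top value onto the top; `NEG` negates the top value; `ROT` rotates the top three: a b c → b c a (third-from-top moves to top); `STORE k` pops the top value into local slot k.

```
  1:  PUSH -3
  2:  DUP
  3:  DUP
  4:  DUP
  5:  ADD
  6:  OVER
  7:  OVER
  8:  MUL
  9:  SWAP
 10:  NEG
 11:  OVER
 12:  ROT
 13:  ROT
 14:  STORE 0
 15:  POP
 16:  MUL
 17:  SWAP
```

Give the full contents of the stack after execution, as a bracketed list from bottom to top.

[-54, -3]

PUSH -3 -> [-3]
DUP     -> [-3, -3]
DUP     -> [-3, -3, -3]
DUP     -> [-3, -3, -3, -3]
ADD     -> [-3, -3, -6]
OVER    -> [-3, -3, -6, -3]
OVER    -> [-3, -3, -6, -3, -6]
MUL     -> [-3, -3, -6, 18]
SWAP    -> [-3, -3, 18, -6]
NEG     -> [-3, -3, 18, 6]
OVER    -> [-3, -3, 18, 6, 18]
ROT     -> [-3, -3, 6, 18, 18]
ROT     -> [-3, -3, 18, 18, 6]
STORE 0 -> [-3, -3, 18, 18]
POP     -> [-3, -3, 18]
MUL     -> [-3, -54]
SWAP    -> [-54, -3]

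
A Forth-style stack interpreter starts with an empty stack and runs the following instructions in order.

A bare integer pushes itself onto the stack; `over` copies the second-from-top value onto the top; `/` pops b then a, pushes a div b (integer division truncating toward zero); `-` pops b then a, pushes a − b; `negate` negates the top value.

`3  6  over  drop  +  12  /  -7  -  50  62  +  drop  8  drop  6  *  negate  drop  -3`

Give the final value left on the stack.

3       3
6       3 6
over    3 6 3
drop    3 6
+       9
12      9 12
/       0
-7      0 -7
-       7
50      7 50
62      7 50 62
+       7 112
drop    7
8       7 8
drop    7
6       7 6
*       42
negate  -42
drop    (empty)
-3      -3

-3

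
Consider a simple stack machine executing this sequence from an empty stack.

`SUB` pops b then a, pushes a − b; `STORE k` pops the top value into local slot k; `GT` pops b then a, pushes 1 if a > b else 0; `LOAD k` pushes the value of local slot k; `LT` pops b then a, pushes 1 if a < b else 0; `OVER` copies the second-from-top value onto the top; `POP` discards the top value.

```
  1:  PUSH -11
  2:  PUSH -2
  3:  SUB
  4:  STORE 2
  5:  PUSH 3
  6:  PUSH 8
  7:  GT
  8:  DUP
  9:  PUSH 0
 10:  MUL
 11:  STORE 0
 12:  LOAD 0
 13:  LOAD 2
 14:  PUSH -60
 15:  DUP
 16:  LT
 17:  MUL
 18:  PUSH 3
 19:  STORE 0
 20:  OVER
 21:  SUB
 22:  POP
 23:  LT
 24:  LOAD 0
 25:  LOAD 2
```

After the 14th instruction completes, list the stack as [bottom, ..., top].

[0, 0, -9, -60]

PUSH -11 → -11
PUSH -2  → -11 -2
SUB      → -9
STORE 2  → (empty)
PUSH 3   → 3
PUSH 8   → 3 8
GT       → 0
DUP      → 0 0
PUSH 0   → 0 0 0
MUL      → 0 0
STORE 0  → 0
LOAD 0   → 0 0
LOAD 2   → 0 0 -9
PUSH -60 → 0 0 -9 -60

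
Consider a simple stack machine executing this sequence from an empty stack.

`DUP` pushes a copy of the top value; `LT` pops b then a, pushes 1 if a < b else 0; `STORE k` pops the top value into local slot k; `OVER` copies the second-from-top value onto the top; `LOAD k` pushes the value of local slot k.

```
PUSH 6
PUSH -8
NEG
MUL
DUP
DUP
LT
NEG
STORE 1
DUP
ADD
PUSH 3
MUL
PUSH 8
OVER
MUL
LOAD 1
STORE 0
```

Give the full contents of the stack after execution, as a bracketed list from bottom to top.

[288, 2304]

PUSH 6   6
PUSH -8  6 -8
NEG      6 8
MUL      48
DUP      48 48
DUP      48 48 48
LT       48 0
NEG      48 0
STORE 1  48
DUP      48 48
ADD      96
PUSH 3   96 3
MUL      288
PUSH 8   288 8
OVER     288 8 288
MUL      288 2304
LOAD 1   288 2304 0
STORE 0  288 2304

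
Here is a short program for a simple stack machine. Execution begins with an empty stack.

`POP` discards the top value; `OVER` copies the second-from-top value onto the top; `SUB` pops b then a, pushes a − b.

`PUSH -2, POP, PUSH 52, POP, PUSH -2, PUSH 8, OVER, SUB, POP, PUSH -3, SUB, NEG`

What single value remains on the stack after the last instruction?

-1

PUSH -2 : [-2]
POP     : []
PUSH 52 : [52]
POP     : []
PUSH -2 : [-2]
PUSH 8  : [-2, 8]
OVER    : [-2, 8, -2]
SUB     : [-2, 10]
POP     : [-2]
PUSH -3 : [-2, -3]
SUB     : [1]
NEG     : [-1]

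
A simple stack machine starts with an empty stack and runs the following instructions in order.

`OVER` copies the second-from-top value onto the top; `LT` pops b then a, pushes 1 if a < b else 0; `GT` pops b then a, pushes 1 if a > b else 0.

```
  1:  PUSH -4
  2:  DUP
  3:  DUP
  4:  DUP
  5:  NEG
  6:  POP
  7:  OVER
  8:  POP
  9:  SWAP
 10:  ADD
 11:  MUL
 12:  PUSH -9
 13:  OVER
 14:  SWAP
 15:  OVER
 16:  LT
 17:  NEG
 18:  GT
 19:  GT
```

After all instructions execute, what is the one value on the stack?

1

PUSH -4  -4
DUP      -4 -4
DUP      -4 -4 -4
DUP      -4 -4 -4 -4
NEG      -4 -4 -4 4
POP      -4 -4 -4
OVER     -4 -4 -4 -4
POP      -4 -4 -4
SWAP     -4 -4 -4
ADD      -4 -8
MUL      32
PUSH -9  32 -9
OVER     32 -9 32
SWAP     32 32 -9
OVER     32 32 -9 32
LT       32 32 1
NEG      32 32 -1
GT       32 1
GT       1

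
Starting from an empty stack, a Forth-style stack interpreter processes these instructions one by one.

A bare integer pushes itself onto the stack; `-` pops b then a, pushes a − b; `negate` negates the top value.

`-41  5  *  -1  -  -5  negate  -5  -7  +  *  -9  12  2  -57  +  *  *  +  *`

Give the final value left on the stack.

-41    → -41
5      → -41 5
*      → -205
-1     → -205 -1
-      → -204
-5     → -204 -5
negate → -204 5
-5     → -204 5 -5
-7     → -204 5 -5 -7
+      → -204 5 -12
*      → -204 -60
-9     → -204 -60 -9
12     → -204 -60 -9 12
2      → -204 -60 -9 12 2
-57    → -204 -60 -9 12 2 -57
+      → -204 -60 -9 12 -55
*      → -204 -60 -9 -660
*      → -204 -60 5940
+      → -204 5880
*      → -1199520

-1199520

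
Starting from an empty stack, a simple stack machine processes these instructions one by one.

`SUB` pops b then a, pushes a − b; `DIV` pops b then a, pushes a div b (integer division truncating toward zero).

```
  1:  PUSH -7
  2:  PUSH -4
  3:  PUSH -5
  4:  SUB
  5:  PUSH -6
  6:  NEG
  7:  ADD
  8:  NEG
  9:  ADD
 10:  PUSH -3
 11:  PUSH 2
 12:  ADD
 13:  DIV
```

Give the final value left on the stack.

14

PUSH -7 : -7
PUSH -4 : -7 -4
PUSH -5 : -7 -4 -5
SUB     : -7 1
PUSH -6 : -7 1 -6
NEG     : -7 1 6
ADD     : -7 7
NEG     : -7 -7
ADD     : -14
PUSH -3 : -14 -3
PUSH 2  : -14 -3 2
ADD     : -14 -1
DIV     : 14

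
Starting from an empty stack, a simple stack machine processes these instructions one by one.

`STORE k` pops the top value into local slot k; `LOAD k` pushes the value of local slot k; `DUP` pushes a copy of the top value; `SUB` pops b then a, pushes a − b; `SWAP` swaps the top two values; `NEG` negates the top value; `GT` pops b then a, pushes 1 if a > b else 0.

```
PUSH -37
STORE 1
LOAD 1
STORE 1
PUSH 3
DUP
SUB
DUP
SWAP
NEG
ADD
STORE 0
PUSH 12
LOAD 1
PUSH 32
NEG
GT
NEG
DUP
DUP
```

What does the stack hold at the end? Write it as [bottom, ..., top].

PUSH -37  -37
STORE 1   (empty)
LOAD 1    -37
STORE 1   (empty)
PUSH 3    3
DUP       3 3
SUB       0
DUP       0 0
SWAP      0 0
NEG       0 0
ADD       0
STORE 0   (empty)
PUSH 12   12
LOAD 1    12 -37
PUSH 32   12 -37 32
NEG       12 -37 -32
GT        12 0
NEG       12 0
DUP       12 0 0
DUP       12 0 0 0

[12, 0, 0, 0]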